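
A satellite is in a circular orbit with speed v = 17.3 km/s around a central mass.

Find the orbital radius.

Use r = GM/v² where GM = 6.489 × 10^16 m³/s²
v = 17.3 km/s = 17300 m/s
GM = 6.489 × 10^16 m³/s²
v² = 2.9929 × 10^8 m²/s²
r = GM/v² = (6.489 × 10^16) / (2.9929 × 10^8) = 2.16813 × 10^8 m ≈ 216.8 Mm

Final answer: 216.8 Mm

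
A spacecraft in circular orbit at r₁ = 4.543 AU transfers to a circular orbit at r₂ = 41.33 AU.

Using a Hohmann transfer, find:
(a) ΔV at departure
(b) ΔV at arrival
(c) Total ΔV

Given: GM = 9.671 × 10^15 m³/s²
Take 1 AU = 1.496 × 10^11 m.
r₁ = 4.543 AU = 6.79633 × 10^11 m
r₂ = 41.33 AU = 6.18297 × 10^12 m
GM = 9.671 × 10^15 m³/s²
Transfer ellipse: a_t = (r₁ + r₂)/2 = 3.4313 × 10^12 m
Circular speed at r₁: v₁ = √(GM/r₁) = 119.288 m/s
Transfer speed at r₁ (periapsis): v₁ₜ = √(GM(2/r₁ − 1/a_t)) = 160.128 m/s
(a) ΔV₁ = v₁ₜ − v₁ = 40.8397 m/s ≈ 40.84 m/s
Circular speed at r₂: v₂ = √(GM/r₂) = 39.5492 m/s
Transfer speed at r₂ (apoapsis): v₂ₜ = √(GM(2/r₂ − 1/a_t)) = 17.6013 m/s
(b) ΔV₂ = v₂ − v₂ₜ = 21.9478 m/s ≈ 21.95 m/s
(c) ΔV_total = ΔV₁ + ΔV₂ = 62.7875 m/s ≈ 62.79 m/s

Final answer:
(a) ΔV₁ = 40.84 m/s
(b) ΔV₂ = 21.95 m/s
(c) ΔV_total = 62.79 m/s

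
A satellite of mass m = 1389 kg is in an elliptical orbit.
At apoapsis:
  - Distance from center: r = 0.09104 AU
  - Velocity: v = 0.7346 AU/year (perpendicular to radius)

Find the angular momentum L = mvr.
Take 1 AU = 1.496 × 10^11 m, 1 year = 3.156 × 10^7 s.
r = 0.09104 AU = 1.36196 × 10^10 m
v = 0.7346 AU/year = 3482.13 m/s
vr = 3482.13 × 1.36196 × 10^10 = 4.74252 × 10^13 m²/s
L = m × vr = 1389 × 4.74252 × 10^13 = 6.58736 × 10^16 kg·m²/s ≈ 6.587 × 10^16 kg·m²/s

Final answer: L = 6.587 × 10^16 kg·m²/s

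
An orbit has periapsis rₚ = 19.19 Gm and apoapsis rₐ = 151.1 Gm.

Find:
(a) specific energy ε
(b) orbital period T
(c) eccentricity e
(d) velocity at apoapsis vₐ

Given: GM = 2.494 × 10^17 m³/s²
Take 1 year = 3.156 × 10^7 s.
rₚ = 19.19 Gm = 1.919 × 10^10 m
rₐ = 151.1 Gm = 1.511 × 10^11 m
GM = 2.494 × 10^17 m³/s²
a = (rₚ + rₐ)/2 = 8.5145 × 10^10 m
e = (rₐ − rₚ)/(rₐ + rₚ) = (1.3191 × 10^11) / (1.7029 × 10^11) = 0.77462
(a) 2a = 1.7029 × 10^11 m;  ε = −GM/(2a) = -1.46456 × 10^6 J/kg ≈ -1.465 MJ/kg
(b) a³ = 6.17273 × 10^32 m³;  T = 2π √(a³/GM) = 2π × 4.97497 × 10^7 s = 3.12587 × 10^8 s ≈ 9.905 years
(c) e = 0.77462 ≈ 0.7746
(d) vₐ² = GM (2/rₐ − 1/a) = 2.494 × 10^17 × (1.32363 × 10^-11 − 1.17447 × 10^-11) = 372004 m²/s²;  vₐ = 609.921 m/s ≈ 609.9 m/s

Final answer:
(a) specific energy ε = -1.465 MJ/kg
(b) orbital period T = 9.905 years
(c) eccentricity e = 0.7746
(d) velocity at apoapsis vₐ = 609.9 m/s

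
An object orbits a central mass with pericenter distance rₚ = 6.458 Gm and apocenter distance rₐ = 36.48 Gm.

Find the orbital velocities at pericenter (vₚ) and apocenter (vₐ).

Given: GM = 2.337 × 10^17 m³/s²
rₚ = 6.458 Gm = 6.458 × 10^9 m
rₐ = 36.48 Gm = 3.648 × 10^10 m
GM = 2.337 × 10^17 m³/s²
a = (rₚ + rₐ)/2 = 2.1469 × 10^10 m
Vis-viva: v² = GM (2/r − 1/a)
vₚ² = 2.337 × 10^17 × (3.09693 × 10^-10 − 4.65788 × 10^-11) = 6.14899 × 10^7 m²/s²
vₚ = 7841.55 m/s ≈ 7.842 km/s
vₐ² = 2.337 × 10^17 × (5.48246 × 10^-11 − 4.65788 × 10^-11) = 1.92704 × 10^6 m²/s²
vₐ = 1388.18 m/s ≈ 1.388 km/s

Final answer: vₚ = 7.842 km/s, vₐ = 1.388 km/s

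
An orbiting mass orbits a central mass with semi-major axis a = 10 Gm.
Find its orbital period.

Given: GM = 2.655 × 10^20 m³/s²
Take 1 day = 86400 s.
a = 10 Gm = 1 × 10^10 m
GM = 2.655 × 10^20 m³/s²
a³ = 1 × 10^30 m³
T = 2π √(a³/GM) = 2π √((1 × 10^30) / (2.655 × 10^20)) = 2π × 61371.6 s
T = 385609 s ≈ 4.463 days

Final answer: 4.463 days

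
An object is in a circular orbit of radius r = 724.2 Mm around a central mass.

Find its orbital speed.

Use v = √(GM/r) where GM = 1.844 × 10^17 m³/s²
r = 724.2 Mm = 7.242 × 10^8 m
GM = 1.844 × 10^17 m³/s²
GM/r = (1.844 × 10^17) / (7.242 × 10^8) = 2.54626 × 10^8 m²/s²
v = √(GM/r) = 15957 m/s ≈ 15.96 km/s

Final answer: 15.96 km/s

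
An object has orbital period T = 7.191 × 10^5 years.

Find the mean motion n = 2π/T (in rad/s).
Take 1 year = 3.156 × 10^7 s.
T = 7.191 × 10^5 years = 2.26948 × 10^13 s
n = 2π / (2.26948 × 10^13 s) = 2.76856 × 10^-13 rad/s ≈ 2.769 × 10^-13 rad/s

Final answer: n = 2.769 × 10^-13 rad/s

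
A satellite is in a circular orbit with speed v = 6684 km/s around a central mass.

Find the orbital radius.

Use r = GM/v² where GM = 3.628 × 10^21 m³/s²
v = 6684 km/s = 6.684 × 10^6 m/s
GM = 3.628 × 10^21 m³/s²
v² = 4.46759 × 10^13 m²/s²
r = GM/v² = (3.628 × 10^21) / (4.46759 × 10^13) = 8.12072 × 10^7 m ≈ 81.21 Mm

Final answer: 81.21 Mm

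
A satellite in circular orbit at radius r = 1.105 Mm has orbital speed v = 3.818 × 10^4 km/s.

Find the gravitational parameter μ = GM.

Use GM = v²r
r = 1.105 Mm = 1.105 × 10^6 m
v = 3.818 × 10^4 km/s = 3.818 × 10^7 m/s
v² = 1.45771 × 10^15 m²/s²
GM = v²r = 1.45771 × 10^15 × 1.105 × 10^6 = 1.61077 × 10^21 m³/s²
GM ≈ 1.611 × 10^21 m³/s²

Final answer: GM = 1.611 × 10^21 m³/s²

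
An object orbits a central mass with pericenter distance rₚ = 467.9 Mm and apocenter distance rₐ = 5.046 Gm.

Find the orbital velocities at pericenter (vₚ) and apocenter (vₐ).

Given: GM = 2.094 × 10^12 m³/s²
rₚ = 467.9 Mm = 4.679 × 10^8 m
rₐ = 5.046 Gm = 5.046 × 10^9 m
GM = 2.094 × 10^12 m³/s²
a = (rₚ + rₐ)/2 = 2.75695 × 10^9 m
Vis-viva: v² = GM (2/r − 1/a)
vₚ² = 2.094 × 10^12 × (4.27442 × 10^-9 − 3.6272 × 10^-10) = 8191.1 m²/s²
vₚ = 90.5047 m/s ≈ 90.5 m/s
vₐ² = 2.094 × 10^12 × (3.96354 × 10^-10 − 3.6272 × 10^-10) = 70.4293 m²/s²
vₐ = 8.39222 m/s ≈ 8.392 m/s

Final answer: vₚ = 90.5 m/s, vₐ = 8.392 m/s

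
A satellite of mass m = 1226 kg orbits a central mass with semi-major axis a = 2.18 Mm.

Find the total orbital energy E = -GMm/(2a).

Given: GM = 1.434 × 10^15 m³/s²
a = 2.18 Mm = 2.18 × 10^6 m
GM = 1.434 × 10^15 m³/s²
2a = 4.36 × 10^6 m
GMm = 1.434 × 10^15 × 1226 = 1.75808 × 10^18 m³·kg/s²
E = −GMm/(2a) = -4.0323 × 10^11 J ≈ -403.2 GJ

Final answer: -403.2 GJ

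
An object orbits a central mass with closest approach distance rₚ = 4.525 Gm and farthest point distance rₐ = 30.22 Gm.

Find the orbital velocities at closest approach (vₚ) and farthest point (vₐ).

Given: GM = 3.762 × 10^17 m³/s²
rₚ = 4.525 Gm = 4.525 × 10^9 m
rₐ = 30.22 Gm = 3.022 × 10^10 m
GM = 3.762 × 10^17 m³/s²
a = (rₚ + rₐ)/2 = 1.73725 × 10^10 m
Vis-viva: v² = GM (2/r − 1/a)
vₚ² = 3.762 × 10^17 × (4.41989 × 10^-10 − 5.75622 × 10^-11) = 1.44621 × 10^8 m²/s²
vₚ = 12025.9 m/s ≈ 12.03 km/s
vₐ² = 3.762 × 10^17 × (6.61813 × 10^-11 − 5.75622 × 10^-11) = 3.2425 × 10^6 m²/s²
vₐ = 1800.7 m/s ≈ 1.801 km/s

Final answer: vₚ = 12.03 km/s, vₐ = 1.801 km/s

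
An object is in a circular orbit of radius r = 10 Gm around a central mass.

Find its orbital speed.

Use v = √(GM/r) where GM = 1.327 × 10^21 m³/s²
r = 10 Gm = 1 × 10^10 m
GM = 1.327 × 10^21 m³/s²
GM/r = (1.327 × 10^21) / (1 × 10^10) = 1.327 × 10^11 m²/s²
v = √(GM/r) = 364280 m/s ≈ 364.3 km/s

Final answer: 364.3 km/s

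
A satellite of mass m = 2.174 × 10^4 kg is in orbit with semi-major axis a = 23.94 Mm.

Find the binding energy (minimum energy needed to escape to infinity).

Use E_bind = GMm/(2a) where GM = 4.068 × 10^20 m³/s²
a = 23.94 Mm = 2.394 × 10^7 m
GM = 4.068 × 10^20 m³/s²
m = 2.174 × 10^4 kg
GMm = 4.068 × 10^20 × 21740 = 8.84383 × 10^24 m³·kg/s²
2a = 4.788 × 10^7 m
E_bind = GMm/(2a) = 1.84708 × 10^17 J ≈ 184.7 PJ

Final answer: 184.7 PJ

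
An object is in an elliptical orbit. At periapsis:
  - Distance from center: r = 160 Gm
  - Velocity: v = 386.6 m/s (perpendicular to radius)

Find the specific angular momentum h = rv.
r = 160 Gm = 1.6 × 10^11 m
v = 386.6 m/s
h = rv = 1.6 × 10^11 × 386.6 = 6.1856 × 10^13 m²/s ≈ 6.186 × 10^13 m²/s

Final answer: h = 6.186 × 10^13 m²/s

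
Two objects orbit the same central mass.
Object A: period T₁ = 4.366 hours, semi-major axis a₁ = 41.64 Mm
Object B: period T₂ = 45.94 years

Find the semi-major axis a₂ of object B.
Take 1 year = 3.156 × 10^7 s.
T₁ = 4.366 hours = 15717.6 s
T₂ = 45.94 years = 1.44987 × 10^9 s
a₁ = 41.64 Mm = 4.164 × 10^7 m
Kepler's third law: (T₂/T₁)² = (a₂/a₁)³  ⇒  a₂ = a₁ (T₂/T₁)^(2/3)
T₂/T₁ = 92244.8
(T₂/T₁)^(2/3) = 2041.56
a₂ = 4.164 × 10^7 m × 2041.56 = 8.50104 × 10^10 m ≈ 85.01 Gm

Final answer: a₂ = 85.01 Gm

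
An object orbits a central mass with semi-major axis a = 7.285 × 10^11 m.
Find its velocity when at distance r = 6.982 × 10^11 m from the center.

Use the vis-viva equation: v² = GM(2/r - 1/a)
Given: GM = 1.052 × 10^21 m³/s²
a = 7.285 × 10^11 m
r = 6.982 × 10^11 m
GM = 1.052 × 10^21 m³/s²
2/r − 1/a = 2.86451 × 10^-12 − 1.37268 × 10^-12 = 1.49183 × 10^-12 m⁻¹
v² = GM (2/r − 1/a) = 1.5694 × 10^9 m²/s²
v = 39615.7 m/s ≈ 39.62 km/s

Final answer: 39.62 km/s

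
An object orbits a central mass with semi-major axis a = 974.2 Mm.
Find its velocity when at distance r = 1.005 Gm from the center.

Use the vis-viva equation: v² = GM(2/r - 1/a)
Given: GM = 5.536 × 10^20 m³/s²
a = 974.2 Mm = 9.742 × 10^8 m
r = 1.005 Gm = 1.005 × 10^9 m
GM = 5.536 × 10^20 m³/s²
2/r − 1/a = 1.99005 × 10^-9 − 1.02648 × 10^-9 = 9.63566 × 10^-10 m⁻¹
v² = GM (2/r − 1/a) = 5.3343 × 10^11 m²/s²
v = 730363 m/s ≈ 730.4 km/s

Final answer: 730.4 km/s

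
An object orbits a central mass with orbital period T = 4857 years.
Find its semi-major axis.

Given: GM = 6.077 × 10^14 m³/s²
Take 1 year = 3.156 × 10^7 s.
T = 4857 years = 1.53287 × 10^11 s
GM = 6.077 × 10^14 m³/s²
Kepler's third law: a³ = GM T² / (4π²)
T² = 2.34969 × 10^22 s²
a³ = (6.077 × 10^14) × (2.34969 × 10^22) / (4π²) = 3.61693 × 10^35 m³
a = (a³)^(1/3) = 7.12492 × 10^11 m ≈ 712.5 Gm

Final answer: 712.5 Gm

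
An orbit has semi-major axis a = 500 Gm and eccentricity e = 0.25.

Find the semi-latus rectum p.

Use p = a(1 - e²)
a = 500 Gm = 5 × 10^11 m
e = 0.25,  e² = 0.0625,  1 − e² = 0.9375
p = a(1 − e²) = 5 × 10^11 m × 0.9375 = 4.6875 × 10^11 m ≈ 468.8 Gm

Final answer: p = 468.8 Gm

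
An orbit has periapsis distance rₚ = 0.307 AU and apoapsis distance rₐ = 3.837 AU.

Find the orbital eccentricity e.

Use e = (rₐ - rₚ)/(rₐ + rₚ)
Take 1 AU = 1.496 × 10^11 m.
rₚ = 0.307 AU = 4.59272 × 10^10 m
rₐ = 3.837 AU = 5.74015 × 10^11 m
rₐ − rₚ = 5.28088 × 10^11 m
rₐ + rₚ = 6.19942 × 10^11 m
e = (rₐ − rₚ)/(rₐ + rₚ) = 0.851834

Final answer: e = 0.8518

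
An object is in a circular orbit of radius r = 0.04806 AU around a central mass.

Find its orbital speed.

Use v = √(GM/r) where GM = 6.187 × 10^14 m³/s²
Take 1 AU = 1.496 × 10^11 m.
r = 0.04806 AU = 7.18978 × 10^9 m
GM = 6.187 × 10^14 m³/s²
GM/r = (6.187 × 10^14) / (7.18978 × 10^9) = 86052.8 m²/s²
v = √(GM/r) = 293.347 m/s ≈ 293.3 m/s

Final answer: 293.3 m/s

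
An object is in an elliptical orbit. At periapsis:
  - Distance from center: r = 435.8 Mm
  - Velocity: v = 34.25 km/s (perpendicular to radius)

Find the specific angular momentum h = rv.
r = 435.8 Mm = 4.358 × 10^8 m
v = 34.25 km/s = 34250 m/s
h = rv = 4.358 × 10^8 × 34250 = 1.49262 × 10^13 m²/s ≈ 1.493 × 10^13 m²/s

Final answer: h = 1.493 × 10^13 m²/s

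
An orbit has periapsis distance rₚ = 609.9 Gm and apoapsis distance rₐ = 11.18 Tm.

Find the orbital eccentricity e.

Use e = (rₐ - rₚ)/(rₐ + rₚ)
rₚ = 609.9 Gm = 6.099 × 10^11 m
rₐ = 11.18 Tm = 1.118 × 10^13 m
rₐ − rₚ = 1.05701 × 10^13 m
rₐ + rₚ = 1.17899 × 10^13 m
e = (rₐ − rₚ)/(rₐ + rₚ) = 0.896539

Final answer: e = 0.8965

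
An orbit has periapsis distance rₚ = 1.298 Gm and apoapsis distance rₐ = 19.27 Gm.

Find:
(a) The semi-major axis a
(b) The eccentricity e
rₚ = 1.298 Gm = 1.298 × 10^9 m
rₐ = 19.27 Gm = 1.927 × 10^10 m
(a) a = (rₚ + rₐ)/2 = 1.0284 × 10^10 m ≈ 10.28 Gm
(b) e = (rₐ − rₚ)/(rₐ + rₚ) = (1.7972 × 10^10) / (2.0568 × 10^10) = 0.873785

Final answer:
(a) a = 10.28 Gm
(b) e = 0.8738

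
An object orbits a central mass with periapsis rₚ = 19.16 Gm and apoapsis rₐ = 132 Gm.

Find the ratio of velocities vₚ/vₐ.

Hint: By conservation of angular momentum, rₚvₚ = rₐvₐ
rₚ = 19.16 Gm = 1.916 × 10^10 m
rₐ = 132 Gm = 1.32 × 10^11 m
rₚvₚ = rₐvₐ  ⇒  vₚ/vₐ = rₐ/rₚ
vₚ/vₐ = (1.32 × 10^11) / (1.916 × 10^10) = 6.88935

Final answer: vₚ/vₐ = 6.889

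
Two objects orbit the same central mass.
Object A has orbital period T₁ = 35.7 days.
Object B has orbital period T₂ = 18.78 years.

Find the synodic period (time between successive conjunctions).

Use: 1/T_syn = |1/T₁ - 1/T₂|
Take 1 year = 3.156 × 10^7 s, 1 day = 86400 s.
T₁ = 35.7 days = 3.08448 × 10^6 s
T₂ = 18.78 years = 5.92697 × 10^8 s
1/T₁ = 3.24204 × 10^-7 s⁻¹
1/T₂ = 1.6872 × 10^-9 s⁻¹
|1/T₁ − 1/T₂| = 3.22517 × 10^-7 s⁻¹
T_syn = 1 / |1/T₁ − 1/T₂| = 3.10062 × 10^6 s ≈ 35.89 days

Final answer: T_syn = 35.89 days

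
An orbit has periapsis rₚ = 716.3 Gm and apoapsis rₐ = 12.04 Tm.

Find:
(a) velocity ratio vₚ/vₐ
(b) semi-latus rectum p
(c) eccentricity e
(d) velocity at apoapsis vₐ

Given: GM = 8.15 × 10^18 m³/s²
rₚ = 716.3 Gm = 7.163 × 10^11 m
rₐ = 12.04 Tm = 1.204 × 10^13 m
GM = 8.15 × 10^18 m³/s²
a = (rₚ + rₐ)/2 = 6.37815 × 10^12 m
e = (rₐ − rₚ)/(rₐ + rₚ) = (1.13237 × 10^13) / (1.27563 × 10^13) = 0.887695
(a) vₚ/vₐ = rₐ/rₚ (angular momentum) = (1.204 × 10^13) / (7.163 × 10^11) = 16.8086 ≈ 16.81
(b) 1 − e² = 0.211998;  p = a(1 − e²) = 6.37815 × 10^12 × 0.211998 = 1.35216 × 10^12 m ≈ 1.352 Tm
(c) e = 0.887695 ≈ 0.8877
(d) vₐ² = GM (2/rₐ − 1/a) = 8.15 × 10^18 × (1.66113 × 10^-13 − 1.56785 × 10^-13) = 76020.6 m²/s²;  vₐ = 275.718 m/s ≈ 275.7 m/s

Final answer:
(a) velocity ratio vₚ/vₐ = 16.81
(b) semi-latus rectum p = 1.352 Tm
(c) eccentricity e = 0.8877
(d) velocity at apoapsis vₐ = 275.7 m/s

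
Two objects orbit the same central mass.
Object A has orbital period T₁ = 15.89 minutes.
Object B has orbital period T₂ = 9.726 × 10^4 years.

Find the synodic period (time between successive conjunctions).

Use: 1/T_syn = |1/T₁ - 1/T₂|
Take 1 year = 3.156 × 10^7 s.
T₁ = 15.89 minutes = 953.4 s
T₂ = 9.726 × 10^4 years = 3.06953 × 10^12 s
1/T₁ = 0.00104888 s⁻¹
1/T₂ = 3.25783 × 10^-13 s⁻¹
|1/T₁ − 1/T₂| = 0.00104888 s⁻¹
T_syn = 1 / |1/T₁ − 1/T₂| = 953.4 s ≈ 15.89 minutes

Final answer: T_syn = 15.89 minutes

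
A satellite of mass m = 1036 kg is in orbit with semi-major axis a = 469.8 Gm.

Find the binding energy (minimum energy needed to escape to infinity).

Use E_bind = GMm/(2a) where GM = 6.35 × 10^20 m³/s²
a = 469.8 Gm = 4.698 × 10^11 m
GM = 6.35 × 10^20 m³/s²
m = 1036 kg
GMm = 6.35 × 10^20 × 1036 = 6.5786 × 10^23 m³·kg/s²
2a = 9.396 × 10^11 m
E_bind = GMm/(2a) = 7.00149 × 10^11 J ≈ 700.1 GJ

Final answer: 700.1 GJ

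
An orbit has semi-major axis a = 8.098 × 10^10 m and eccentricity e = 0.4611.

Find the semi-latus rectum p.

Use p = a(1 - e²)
a = 8.098 × 10^10 m
e = 0.4611,  e² = 0.212613,  1 − e² = 0.787387
p = a(1 − e²) = 8.098 × 10^10 m × 0.787387 = 6.37626 × 10^10 m ≈ 6.376 × 10^10 m

Final answer: p = 6.376 × 10^10 m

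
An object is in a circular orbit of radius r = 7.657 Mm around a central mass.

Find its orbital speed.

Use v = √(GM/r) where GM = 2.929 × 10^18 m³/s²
r = 7.657 Mm = 7.657 × 10^6 m
GM = 2.929 × 10^18 m³/s²
GM/r = (2.929 × 10^18) / (7.657 × 10^6) = 3.82526 × 10^11 m²/s²
v = √(GM/r) = 618487 m/s ≈ 618.5 km/s

Final answer: 618.5 km/s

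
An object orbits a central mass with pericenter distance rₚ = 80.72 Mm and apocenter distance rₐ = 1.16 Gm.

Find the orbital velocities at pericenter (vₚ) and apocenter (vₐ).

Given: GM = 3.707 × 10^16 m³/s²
rₚ = 80.72 Mm = 8.072 × 10^7 m
rₐ = 1.16 Gm = 1.16 × 10^9 m
GM = 3.707 × 10^16 m³/s²
a = (rₚ + rₐ)/2 = 6.2036 × 10^8 m
Vis-viva: v² = GM (2/r − 1/a)
vₚ² = 3.707 × 10^16 × (2.4777 × 10^-8 − 1.61197 × 10^-9) = 8.58728 × 10^8 m²/s²
vₚ = 29304.1 m/s ≈ 29.3 km/s
vₐ² = 3.707 × 10^16 × (1.72414 × 10^-9 − 1.61197 × 10^-9) = 4.15817 × 10^6 m²/s²
vₐ = 2039.16 m/s ≈ 2.039 km/s

Final answer: vₚ = 29.3 km/s, vₐ = 2.039 km/s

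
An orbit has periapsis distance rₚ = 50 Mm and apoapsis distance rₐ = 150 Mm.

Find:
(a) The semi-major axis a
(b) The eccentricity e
rₚ = 50 Mm = 5 × 10^7 m
rₐ = 150 Mm = 1.5 × 10^8 m
(a) a = (rₚ + rₐ)/2 = 1 × 10^8 m ≈ 100 Mm
(b) e = (rₐ − rₚ)/(rₐ + rₚ) = (1 × 10^8) / (2 × 10^8) = 0.5

Final answer:
(a) a = 100 Mm
(b) e = 0.5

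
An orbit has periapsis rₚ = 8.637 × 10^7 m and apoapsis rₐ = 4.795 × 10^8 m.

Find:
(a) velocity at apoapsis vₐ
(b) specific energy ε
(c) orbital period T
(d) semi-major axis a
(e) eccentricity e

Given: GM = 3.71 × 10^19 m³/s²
rₚ = 8.637 × 10^7 m
rₐ = 4.795 × 10^8 m
GM = 3.71 × 10^19 m³/s²
a = (rₚ + rₐ)/2 = 2.82935 × 10^8 m
e = (rₐ − rₚ)/(rₐ + rₚ) = (3.9313 × 10^8) / (5.6587 × 10^8) = 0.694736
(a) vₐ² = GM (2/rₐ − 1/a) = 3.71 × 10^19 × (4.17101 × 10^-9 − 3.53438 × 10^-9) = 2.3619 × 10^10 m²/s²;  vₐ = 153685 m/s ≈ 153.7 km/s
(b) 2a = 5.6587 × 10^8 m;  ε = −GM/(2a) = -6.55628 × 10^10 J/kg ≈ -65.56 GJ/kg
(c) a³ = 2.26496 × 10^25 m³;  T = 2π √(a³/GM) = 2π × 781.345 s = 4909.34 s ≈ 1.364 hours
(d) a = 2.82935 × 10^8 m ≈ 2.829 × 10^8 m
(e) e = 0.694736 ≈ 0.6947

Final answer:
(a) velocity at apoapsis vₐ = 153.7 km/s
(b) specific energy ε = -65.56 GJ/kg
(c) orbital period T = 1.364 hours
(d) semi-major axis a = 2.829 × 10^8 m
(e) eccentricity e = 0.6947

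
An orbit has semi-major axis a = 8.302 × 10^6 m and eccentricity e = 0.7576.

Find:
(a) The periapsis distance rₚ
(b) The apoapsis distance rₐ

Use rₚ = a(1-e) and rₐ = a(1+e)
a = 8.302 × 10^6 m
e = 0.7576:  1 − e = 0.2424,  1 + e = 1.7576
(a) rₚ = a(1 − e) = 8.302 × 10^6 m × 0.2424 = 2.0124 × 10^6 m ≈ 2.012 × 10^6 m
(b) rₐ = a(1 + e) = 8.302 × 10^6 m × 1.7576 = 1.45916 × 10^7 m ≈ 1.459 × 10^7 m

Final answer:
(a) rₚ = 2.012 × 10^6 m
(b) rₐ = 1.459 × 10^7 m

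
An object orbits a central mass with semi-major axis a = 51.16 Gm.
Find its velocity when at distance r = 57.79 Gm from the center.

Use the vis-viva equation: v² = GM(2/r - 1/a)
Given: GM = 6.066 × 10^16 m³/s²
a = 51.16 Gm = 5.116 × 10^10 m
r = 57.79 Gm = 5.779 × 10^10 m
GM = 6.066 × 10^16 m³/s²
2/r − 1/a = 3.46081 × 10^-11 − 1.95465 × 10^-11 = 1.50615 × 10^-11 m⁻¹
v² = GM (2/r − 1/a) = 913633 m²/s²
v = 955.842 m/s ≈ 955.8 m/s

Final answer: 955.8 m/s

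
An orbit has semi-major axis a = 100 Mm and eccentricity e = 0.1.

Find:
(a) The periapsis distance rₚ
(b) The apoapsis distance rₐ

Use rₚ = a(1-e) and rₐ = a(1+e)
a = 100 Mm = 1 × 10^8 m
e = 0.1:  1 − e = 0.9,  1 + e = 1.1
(a) rₚ = a(1 − e) = 1 × 10^8 m × 0.9 = 9 × 10^7 m ≈ 90 Mm
(b) rₐ = a(1 + e) = 1 × 10^8 m × 1.1 = 1.1 × 10^8 m ≈ 110 Mm

Final answer:
(a) rₚ = 90 Mm
(b) rₐ = 110 Mm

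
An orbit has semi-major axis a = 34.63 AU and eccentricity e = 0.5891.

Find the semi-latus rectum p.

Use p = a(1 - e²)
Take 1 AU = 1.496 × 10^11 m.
a = 34.63 AU = 5.18065 × 10^12 m
e = 0.5891,  e² = 0.347039,  1 − e² = 0.652961
p = a(1 − e²) = 5.18065 × 10^12 m × 0.652961 = 3.38276 × 10^12 m ≈ 22.61 AU

Final answer: p = 22.61 AU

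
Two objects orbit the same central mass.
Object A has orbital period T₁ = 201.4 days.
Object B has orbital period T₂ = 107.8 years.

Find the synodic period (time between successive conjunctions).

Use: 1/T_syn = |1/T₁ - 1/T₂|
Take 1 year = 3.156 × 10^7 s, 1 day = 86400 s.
T₁ = 201.4 days = 1.7401 × 10^7 s
T₂ = 107.8 years = 3.40217 × 10^9 s
1/T₁ = 5.74681 × 10^-8 s⁻¹
1/T₂ = 2.9393 × 10^-10 s⁻¹
|1/T₁ − 1/T₂| = 5.71742 × 10^-8 s⁻¹
T_syn = 1 / |1/T₁ − 1/T₂| = 1.74904 × 10^7 s ≈ 202.4 days

Final answer: T_syn = 202.4 days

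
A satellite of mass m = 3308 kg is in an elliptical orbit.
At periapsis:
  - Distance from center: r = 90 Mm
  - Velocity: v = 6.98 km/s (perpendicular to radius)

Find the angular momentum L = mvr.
r = 90 Mm = 9 × 10^7 m
v = 6.98 km/s = 6980 m/s
vr = 6980 × 9 × 10^7 = 6.282 × 10^11 m²/s
L = m × vr = 3308 × 6.282 × 10^11 = 2.07809 × 10^15 kg·m²/s ≈ 2.078 × 10^15 kg·m²/s

Final answer: L = 2.078 × 10^15 kg·m²/s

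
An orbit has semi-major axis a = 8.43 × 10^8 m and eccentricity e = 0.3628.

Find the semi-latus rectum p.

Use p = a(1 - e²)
a = 8.43 × 10^8 m
e = 0.3628,  e² = 0.131624,  1 − e² = 0.868376
p = a(1 − e²) = 8.43 × 10^8 m × 0.868376 = 7.32041 × 10^8 m ≈ 7.32 × 10^8 m

Final answer: p = 7.32 × 10^8 m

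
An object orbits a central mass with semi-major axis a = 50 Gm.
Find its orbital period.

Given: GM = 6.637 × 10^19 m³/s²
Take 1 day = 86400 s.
a = 50 Gm = 5 × 10^10 m
GM = 6.637 × 10^19 m³/s²
a³ = 1.25 × 10^32 m³
T = 2π √(a³/GM) = 2π √((1.25 × 10^32) / (6.637 × 10^19)) = 2π × 1.37236 × 10^6 s
T = 8.62281 × 10^6 s ≈ 99.8 days

Final answer: 99.8 days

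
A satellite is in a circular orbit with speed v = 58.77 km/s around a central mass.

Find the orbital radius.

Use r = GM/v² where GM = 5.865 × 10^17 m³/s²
v = 58.77 km/s = 58770 m/s
GM = 5.865 × 10^17 m³/s²
v² = 3.45391 × 10^9 m²/s²
r = GM/v² = (5.865 × 10^17) / (3.45391 × 10^9) = 1.69807 × 10^8 m ≈ 169.8 Mm

Final answer: 169.8 Mm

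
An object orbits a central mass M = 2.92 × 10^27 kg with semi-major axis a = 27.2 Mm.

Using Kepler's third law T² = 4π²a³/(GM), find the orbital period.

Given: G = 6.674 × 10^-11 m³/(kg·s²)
M = 2.92 × 10^27 kg
GM = G × M = 6.674 × 10^-11 × 2.92 × 10^27 = 1.94881 × 10^17 m³/s²
a = 27.2 Mm = 2.72 × 10^7 m
a³ = 2.01236 × 10^22 m³
T = 2π √(a³/GM) = 2π √((2.01236 × 10^22) / (1.94881 × 10^17)) = 2π × 321.343 s
T = 2019.06 s ≈ 33.65 minutes

Final answer: 33.65 minutes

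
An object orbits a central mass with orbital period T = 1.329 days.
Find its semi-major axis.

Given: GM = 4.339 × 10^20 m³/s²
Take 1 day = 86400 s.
T = 1.329 days = 114826 s
GM = 4.339 × 10^20 m³/s²
Kepler's third law: a³ = GM T² / (4π²)
T² = 1.31849 × 10^10 s²
a³ = (4.339 × 10^20) × (1.31849 × 10^10) / (4π²) = 1.44913 × 10^29 m³
a = (a³)^(1/3) = 5.25254 × 10^9 m ≈ 5.253 Gm

Final answer: 5.253 Gm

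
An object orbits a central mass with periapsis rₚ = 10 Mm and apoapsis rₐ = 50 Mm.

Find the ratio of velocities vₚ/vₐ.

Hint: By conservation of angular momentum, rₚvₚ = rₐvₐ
rₚ = 10 Mm = 1 × 10^7 m
rₐ = 50 Mm = 5 × 10^7 m
rₚvₚ = rₐvₐ  ⇒  vₚ/vₐ = rₐ/rₚ
vₚ/vₐ = (5 × 10^7) / (1 × 10^7) = 5

Final answer: vₚ/vₐ = 5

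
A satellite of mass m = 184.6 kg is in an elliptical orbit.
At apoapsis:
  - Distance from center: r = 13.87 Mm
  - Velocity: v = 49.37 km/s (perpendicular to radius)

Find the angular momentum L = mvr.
r = 13.87 Mm = 1.387 × 10^7 m
v = 49.37 km/s = 49370 m/s
vr = 49370 × 1.387 × 10^7 = 6.84762 × 10^11 m²/s
L = m × vr = 184.6 × 6.84762 × 10^11 = 1.26407 × 10^14 kg·m²/s ≈ 1.264 × 10^14 kg·m²/s

Final answer: L = 1.264 × 10^14 kg·m²/s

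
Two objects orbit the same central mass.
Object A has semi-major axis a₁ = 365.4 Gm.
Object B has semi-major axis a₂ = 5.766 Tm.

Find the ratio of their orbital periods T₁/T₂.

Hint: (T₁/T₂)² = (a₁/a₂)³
a₁ = 365.4 Gm = 3.654 × 10^11 m
a₂ = 5.766 Tm = 5.766 × 10^12 m
a₁/a₂ = 0.0633715
T₁/T₂ = (a₁/a₂)^(3/2) = (0.0633715)^1.5 = 0.0159529

Final answer: T₁/T₂ = 0.01595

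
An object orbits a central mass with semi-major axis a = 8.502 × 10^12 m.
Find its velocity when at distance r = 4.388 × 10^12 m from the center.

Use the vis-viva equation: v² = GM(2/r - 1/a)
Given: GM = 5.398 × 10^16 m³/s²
a = 8.502 × 10^12 m
r = 4.388 × 10^12 m
GM = 5.398 × 10^16 m³/s²
2/r − 1/a = 4.55789 × 10^-13 − 1.17619 × 10^-13 = 3.38169 × 10^-13 m⁻¹
v² = GM (2/r − 1/a) = 18254.4 m²/s²
v = 135.109 m/s ≈ 135.1 m/s

Final answer: 135.1 m/s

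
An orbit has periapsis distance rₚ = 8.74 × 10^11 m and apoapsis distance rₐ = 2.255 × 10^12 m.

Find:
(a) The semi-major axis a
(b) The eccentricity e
rₚ = 8.74 × 10^11 m
rₐ = 2.255 × 10^12 m
(a) a = (rₚ + rₐ)/2 = 1.5645 × 10^12 m ≈ 1.565 × 10^12 m
(b) e = (rₐ − rₚ)/(rₐ + rₚ) = (1.381 × 10^12) / (3.129 × 10^12) = 0.441355

Final answer:
(a) a = 1.565 × 10^12 m
(b) e = 0.4414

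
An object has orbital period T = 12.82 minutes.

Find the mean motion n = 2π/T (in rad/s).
T = 12.82 minutes = 769.2 s
n = 2π / 769.2 s = 0.00816847 rad/s ≈ 0.008168 rad/s

Final answer: n = 0.008168 rad/s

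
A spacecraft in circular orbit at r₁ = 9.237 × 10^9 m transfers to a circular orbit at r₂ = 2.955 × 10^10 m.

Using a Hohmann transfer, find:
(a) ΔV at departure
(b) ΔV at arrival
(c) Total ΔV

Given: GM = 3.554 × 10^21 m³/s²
r₁ = 9.237 × 10^9 m
r₂ = 2.955 × 10^10 m
GM = 3.554 × 10^21 m³/s²
Transfer ellipse: a_t = (r₁ + r₂)/2 = 1.93935 × 10^10 m
Circular speed at r₁: v₁ = √(GM/r₁) = 620288 m/s
Transfer speed at r₁ (periapsis): v₁ₜ = √(GM(2/r₁ − 1/a_t)) = 765674 m/s
(a) ΔV₁ = v₁ₜ − v₁ = 145386 m/s ≈ 145.4 km/s
Circular speed at r₂: v₂ = √(GM/r₂) = 346801 m/s
Transfer speed at r₂ (apoapsis): v₂ₜ = √(GM(2/r₂ − 1/a_t)) = 239341 m/s
(b) ΔV₂ = v₂ − v₂ₜ = 107460 m/s ≈ 107.5 km/s
(c) ΔV_total = ΔV₁ + ΔV₂ = 252846 m/s ≈ 252.8 km/s

Final answer:
(a) ΔV₁ = 145.4 km/s
(b) ΔV₂ = 107.5 km/s
(c) ΔV_total = 252.8 km/s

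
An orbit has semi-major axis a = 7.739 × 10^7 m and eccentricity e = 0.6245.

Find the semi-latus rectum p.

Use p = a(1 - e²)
a = 7.739 × 10^7 m
e = 0.6245,  e² = 0.39,  1 − e² = 0.61
p = a(1 − e²) = 7.739 × 10^7 m × 0.61 = 4.72079 × 10^7 m ≈ 4.721 × 10^7 m

Final answer: p = 4.721 × 10^7 m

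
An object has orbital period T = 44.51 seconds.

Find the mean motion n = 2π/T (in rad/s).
T = 44.51 seconds
n = 2π / 44.51 s = 0.141163 rad/s ≈ 0.1412 rad/s

Final answer: n = 0.1412 rad/s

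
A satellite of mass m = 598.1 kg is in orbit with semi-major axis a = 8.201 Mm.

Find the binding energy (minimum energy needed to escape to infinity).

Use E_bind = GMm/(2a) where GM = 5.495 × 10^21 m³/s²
a = 8.201 Mm = 8.201 × 10^6 m
GM = 5.495 × 10^21 m³/s²
m = 598.1 kg
GMm = 5.495 × 10^21 × 598.1 = 3.28656 × 10^24 m³·kg/s²
2a = 1.6402 × 10^7 m
E_bind = GMm/(2a) = 2.00376 × 10^17 J ≈ 200.4 PJ

Final answer: 200.4 PJ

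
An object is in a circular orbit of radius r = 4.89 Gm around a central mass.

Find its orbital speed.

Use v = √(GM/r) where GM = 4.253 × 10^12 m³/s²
r = 4.89 Gm = 4.89 × 10^9 m
GM = 4.253 × 10^12 m³/s²
GM/r = (4.253 × 10^12) / (4.89 × 10^9) = 869.734 m²/s²
v = √(GM/r) = 29.4913 m/s ≈ 29.49 m/s

Final answer: 29.49 m/s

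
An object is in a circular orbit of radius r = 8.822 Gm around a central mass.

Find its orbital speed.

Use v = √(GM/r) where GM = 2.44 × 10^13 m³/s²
r = 8.822 Gm = 8.822 × 10^9 m
GM = 2.44 × 10^13 m³/s²
GM/r = (2.44 × 10^13) / (8.822 × 10^9) = 2765.81 m²/s²
v = √(GM/r) = 52.591 m/s ≈ 52.59 m/s

Final answer: 52.59 m/s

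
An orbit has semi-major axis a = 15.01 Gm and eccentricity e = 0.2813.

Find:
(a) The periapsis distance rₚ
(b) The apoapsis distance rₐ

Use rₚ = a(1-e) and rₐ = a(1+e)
a = 15.01 Gm = 1.501 × 10^10 m
e = 0.2813:  1 − e = 0.7187,  1 + e = 1.2813
(a) rₚ = a(1 − e) = 1.501 × 10^10 m × 0.7187 = 1.07877 × 10^10 m ≈ 10.79 Gm
(b) rₐ = a(1 + e) = 1.501 × 10^10 m × 1.2813 = 1.92323 × 10^10 m ≈ 19.23 Gm

Final answer:
(a) rₚ = 10.79 Gm
(b) rₐ = 19.23 Gm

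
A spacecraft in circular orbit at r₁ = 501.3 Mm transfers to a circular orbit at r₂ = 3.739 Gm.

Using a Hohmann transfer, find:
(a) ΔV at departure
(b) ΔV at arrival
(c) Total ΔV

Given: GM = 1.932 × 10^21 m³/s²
r₁ = 501.3 Mm = 5.013 × 10^8 m
r₂ = 3.739 Gm = 3.739 × 10^9 m
GM = 1.932 × 10^21 m³/s²
Transfer ellipse: a_t = (r₁ + r₂)/2 = 2.12015 × 10^9 m
Circular speed at r₁: v₁ = √(GM/r₁) = 1.96316 × 10^6 m/s
Transfer speed at r₁ (periapsis): v₁ₜ = √(GM(2/r₁ − 1/a_t)) = 2.60705 × 10^6 m/s
(a) ΔV₁ = v₁ₜ − v₁ = 643893 m/s ≈ 643.9 km/s
Circular speed at r₂: v₂ = √(GM/r₂) = 718829 m/s
Transfer speed at r₂ (apoapsis): v₂ₜ = √(GM(2/r₂ − 1/a_t)) = 349536 m/s
(b) ΔV₂ = v₂ − v₂ₜ = 369294 m/s ≈ 369.3 km/s
(c) ΔV_total = ΔV₁ + ΔV₂ = 1.01319 × 10^6 m/s ≈ 1013 km/s

Final answer:
(a) ΔV₁ = 643.9 km/s
(b) ΔV₂ = 369.3 km/s
(c) ΔV_total = 1013 km/s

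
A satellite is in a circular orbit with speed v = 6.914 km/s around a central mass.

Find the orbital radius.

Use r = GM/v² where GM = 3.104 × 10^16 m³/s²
v = 6.914 km/s = 6914 m/s
GM = 3.104 × 10^16 m³/s²
v² = 4.78034 × 10^7 m²/s²
r = GM/v² = (3.104 × 10^16) / (4.78034 × 10^7) = 6.49326 × 10^8 m ≈ 6.493 × 10^8 m

Final answer: 6.493 × 10^8 m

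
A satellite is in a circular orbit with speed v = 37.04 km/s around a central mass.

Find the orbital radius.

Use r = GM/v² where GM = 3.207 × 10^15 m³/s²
v = 37.04 km/s = 37040 m/s
GM = 3.207 × 10^15 m³/s²
v² = 1.37196 × 10^9 m²/s²
r = GM/v² = (3.207 × 10^15) / (1.37196 × 10^9) = 2.33753 × 10^6 m ≈ 2.338 × 10^6 m

Final answer: 2.338 × 10^6 m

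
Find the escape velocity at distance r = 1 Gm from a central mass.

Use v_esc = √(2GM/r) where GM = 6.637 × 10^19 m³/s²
r = 1 Gm = 1 × 10^9 m
GM = 6.637 × 10^19 m³/s²
2GM/r = 2 × (6.637 × 10^19) / (1 × 10^9) = 1.3274 × 10^11 m²/s²
v_esc = √(2GM/r) = 364335 m/s ≈ 364.3 km/s

Final answer: 364.3 km/s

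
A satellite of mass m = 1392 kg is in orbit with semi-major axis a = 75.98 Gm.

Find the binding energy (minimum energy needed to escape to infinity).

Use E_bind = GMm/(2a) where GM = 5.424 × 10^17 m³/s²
a = 75.98 Gm = 7.598 × 10^10 m
GM = 5.424 × 10^17 m³/s²
m = 1392 kg
GMm = 5.424 × 10^17 × 1392 = 7.55021 × 10^20 m³·kg/s²
2a = 1.5196 × 10^11 m
E_bind = GMm/(2a) = 4.96855 × 10^9 J ≈ 4.969 GJ

Final answer: 4.969 GJ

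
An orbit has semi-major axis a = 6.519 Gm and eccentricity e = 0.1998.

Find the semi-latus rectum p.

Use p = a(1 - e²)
a = 6.519 Gm = 6.519 × 10^9 m
e = 0.1998,  e² = 0.03992,  1 − e² = 0.96008
p = a(1 − e²) = 6.519 × 10^9 m × 0.96008 = 6.25876 × 10^9 m ≈ 6.259 Gm

Final answer: p = 6.259 Gm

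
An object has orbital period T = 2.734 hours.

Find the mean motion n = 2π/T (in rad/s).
T = 2.734 hours = 9842.4 s
n = 2π / 9842.4 s = 0.000638379 rad/s ≈ 0.0006384 rad/s

Final answer: n = 0.0006384 rad/s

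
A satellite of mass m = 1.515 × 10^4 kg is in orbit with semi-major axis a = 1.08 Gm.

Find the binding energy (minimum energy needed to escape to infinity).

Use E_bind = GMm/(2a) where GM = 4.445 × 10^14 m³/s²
a = 1.08 Gm = 1.08 × 10^9 m
GM = 4.445 × 10^14 m³/s²
m = 1.515 × 10^4 kg
GMm = 4.445 × 10^14 × 15150 = 6.73418 × 10^18 m³·kg/s²
2a = 2.16 × 10^9 m
E_bind = GMm/(2a) = 3.11767 × 10^9 J ≈ 3.118 GJ

Final answer: 3.118 GJ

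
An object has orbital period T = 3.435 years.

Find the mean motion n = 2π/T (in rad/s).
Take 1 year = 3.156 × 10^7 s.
T = 3.435 years = 1.08409 × 10^8 s
n = 2π / (1.08409 × 10^8 s) = 5.79584 × 10^-8 rad/s ≈ 5.796 × 10^-8 rad/s

Final answer: n = 5.796 × 10^-8 rad/s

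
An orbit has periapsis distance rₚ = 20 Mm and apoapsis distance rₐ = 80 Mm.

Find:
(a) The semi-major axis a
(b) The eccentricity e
rₚ = 20 Mm = 2 × 10^7 m
rₐ = 80 Mm = 8 × 10^7 m
(a) a = (rₚ + rₐ)/2 = 5 × 10^7 m ≈ 50 Mm
(b) e = (rₐ − rₚ)/(rₐ + rₚ) = (6 × 10^7) / (1 × 10^8) = 0.6

Final answer:
(a) a = 50 Mm
(b) e = 0.6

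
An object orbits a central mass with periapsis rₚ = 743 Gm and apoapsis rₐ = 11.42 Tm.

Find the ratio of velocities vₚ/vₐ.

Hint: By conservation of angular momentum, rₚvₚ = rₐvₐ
rₚ = 743 Gm = 7.43 × 10^11 m
rₐ = 11.42 Tm = 1.142 × 10^13 m
rₚvₚ = rₐvₐ  ⇒  vₚ/vₐ = rₐ/rₚ
vₚ/vₐ = (1.142 × 10^13) / (7.43 × 10^11) = 15.3701

Final answer: vₚ/vₐ = 15.37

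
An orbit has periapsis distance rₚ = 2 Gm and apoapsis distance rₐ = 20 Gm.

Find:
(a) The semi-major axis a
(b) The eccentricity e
rₚ = 2 Gm = 2 × 10^9 m
rₐ = 20 Gm = 2 × 10^10 m
(a) a = (rₚ + rₐ)/2 = 1.1 × 10^10 m ≈ 11 Gm
(b) e = (rₐ − rₚ)/(rₐ + rₚ) = (1.8 × 10^10) / (2.2 × 10^10) = 0.818182

Final answer:
(a) a = 11 Gm
(b) e = 0.8182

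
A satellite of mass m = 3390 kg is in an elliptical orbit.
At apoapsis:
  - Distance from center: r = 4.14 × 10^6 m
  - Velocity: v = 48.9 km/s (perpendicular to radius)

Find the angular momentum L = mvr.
r = 4.14 × 10^6 m
v = 48.9 km/s = 48900 m/s
vr = 48900 × 4.14 × 10^6 = 2.02446 × 10^11 m²/s
L = m × vr = 3390 × 2.02446 × 10^11 = 6.86292 × 10^14 kg·m²/s ≈ 6.863 × 10^14 kg·m²/s

Final answer: L = 6.863 × 10^14 kg·m²/s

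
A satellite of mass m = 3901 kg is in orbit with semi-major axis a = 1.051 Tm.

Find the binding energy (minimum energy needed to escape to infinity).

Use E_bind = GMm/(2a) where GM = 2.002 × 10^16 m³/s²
a = 1.051 Tm = 1.051 × 10^12 m
GM = 2.002 × 10^16 m³/s²
m = 3901 kg
GMm = 2.002 × 10^16 × 3901 = 7.8098 × 10^19 m³·kg/s²
2a = 2.102 × 10^12 m
E_bind = GMm/(2a) = 3.71541 × 10^7 J ≈ 37.15 MJ

Final answer: 37.15 MJ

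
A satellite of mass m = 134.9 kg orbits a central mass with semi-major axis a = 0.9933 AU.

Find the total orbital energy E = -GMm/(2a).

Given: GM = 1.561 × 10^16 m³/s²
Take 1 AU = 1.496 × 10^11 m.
a = 0.9933 AU = 1.48598 × 10^11 m
GM = 1.561 × 10^16 m³/s²
2a = 2.97195 × 10^11 m
GMm = 1.561 × 10^16 × 134.9 = 2.10579 × 10^18 m³·kg/s²
E = −GMm/(2a) = -7.08554 × 10^6 J ≈ -7.086 MJ

Final answer: -7.086 MJ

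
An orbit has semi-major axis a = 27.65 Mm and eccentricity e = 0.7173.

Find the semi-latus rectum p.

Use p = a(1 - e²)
a = 27.65 Mm = 2.765 × 10^7 m
e = 0.7173,  e² = 0.514519,  1 − e² = 0.485481
p = a(1 − e²) = 2.765 × 10^7 m × 0.485481 = 1.34235 × 10^7 m ≈ 13.42 Mm

Final answer: p = 13.42 Mm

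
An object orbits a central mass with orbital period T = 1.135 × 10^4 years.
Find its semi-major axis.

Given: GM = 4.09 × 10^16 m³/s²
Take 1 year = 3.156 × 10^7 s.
T = 1.135 × 10^4 years = 3.58206 × 10^11 s
GM = 4.09 × 10^16 m³/s²
Kepler's third law: a³ = GM T² / (4π²)
T² = 1.28312 × 10^23 s²
a³ = (4.09 × 10^16) × (1.28312 × 10^23) / (4π²) = 1.32932 × 10^38 m³
a = (a³)^(1/3) = 5.1036 × 10^12 m ≈ 5.104 Tm

Final answer: 5.104 Tm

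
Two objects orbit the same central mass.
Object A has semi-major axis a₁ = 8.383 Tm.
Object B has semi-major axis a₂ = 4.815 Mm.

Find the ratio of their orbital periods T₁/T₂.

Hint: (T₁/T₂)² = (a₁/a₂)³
a₁ = 8.383 Tm = 8.383 × 10^12 m
a₂ = 4.815 Mm = 4.815 × 10^6 m
a₁/a₂ = 1.74102 × 10^6
T₁/T₂ = (a₁/a₂)^(3/2) = (1.74102 × 10^6)^1.5 = 2.29723 × 10^9

Final answer: T₁/T₂ = 2.297 × 10^9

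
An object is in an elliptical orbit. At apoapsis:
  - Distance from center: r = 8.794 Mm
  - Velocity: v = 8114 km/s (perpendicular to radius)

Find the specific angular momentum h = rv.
r = 8.794 Mm = 8.794 × 10^6 m
v = 8114 km/s = 8.114 × 10^6 m/s
h = rv = 8.794 × 10^6 × 8.114 × 10^6 = 7.13545 × 10^13 m²/s ≈ 7.135 × 10^13 m²/s

Final answer: h = 7.135 × 10^13 m²/s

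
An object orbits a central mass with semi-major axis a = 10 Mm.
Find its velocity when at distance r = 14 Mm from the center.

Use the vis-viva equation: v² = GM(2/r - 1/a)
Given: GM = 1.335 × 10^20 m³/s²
a = 10 Mm = 1 × 10^7 m
r = 14 Mm = 1.4 × 10^7 m
GM = 1.335 × 10^20 m³/s²
2/r − 1/a = 1.42857 × 10^-7 − 1 × 10^-7 = 4.28571 × 10^-8 m⁻¹
v² = GM (2/r − 1/a) = 5.72143 × 10^12 m²/s²
v = 2.39195 × 10^6 m/s ≈ 2392 km/s

Final answer: 2392 km/s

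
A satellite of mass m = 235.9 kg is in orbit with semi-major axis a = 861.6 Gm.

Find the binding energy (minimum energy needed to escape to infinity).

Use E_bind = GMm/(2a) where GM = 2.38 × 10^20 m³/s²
a = 861.6 Gm = 8.616 × 10^11 m
GM = 2.38 × 10^20 m³/s²
m = 235.9 kg
GMm = 2.38 × 10^20 × 235.9 = 5.61442 × 10^22 m³·kg/s²
2a = 1.7232 × 10^12 m
E_bind = GMm/(2a) = 3.25814 × 10^10 J ≈ 32.58 GJ

Final answer: 32.58 GJ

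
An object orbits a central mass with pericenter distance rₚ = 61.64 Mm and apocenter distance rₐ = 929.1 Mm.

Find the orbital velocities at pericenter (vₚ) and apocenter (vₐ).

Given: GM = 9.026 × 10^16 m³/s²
rₚ = 61.64 Mm = 6.164 × 10^7 m
rₐ = 929.1 Mm = 9.291 × 10^8 m
GM = 9.026 × 10^16 m³/s²
a = (rₚ + rₐ)/2 = 4.9537 × 10^8 m
Vis-viva: v² = GM (2/r − 1/a)
vₚ² = 9.026 × 10^16 × (3.24465 × 10^-8 − 2.01869 × 10^-9) = 2.74641 × 10^9 m²/s²
vₚ = 52406.2 m/s ≈ 52.41 km/s
vₐ² = 9.026 × 10^16 × (2.15262 × 10^-9 − 2.01869 × 10^-9) = 1.20883 × 10^7 m²/s²
vₐ = 3476.83 m/s ≈ 3.477 km/s

Final answer: vₚ = 52.41 km/s, vₐ = 3.477 km/s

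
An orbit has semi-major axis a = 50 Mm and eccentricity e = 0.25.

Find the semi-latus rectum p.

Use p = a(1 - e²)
a = 50 Mm = 5 × 10^7 m
e = 0.25,  e² = 0.0625,  1 − e² = 0.9375
p = a(1 − e²) = 5 × 10^7 m × 0.9375 = 4.6875 × 10^7 m ≈ 46.88 Mm

Final answer: p = 46.88 Mm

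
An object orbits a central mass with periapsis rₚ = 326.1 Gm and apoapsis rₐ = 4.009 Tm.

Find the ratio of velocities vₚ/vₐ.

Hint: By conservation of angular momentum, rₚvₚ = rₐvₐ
rₚ = 326.1 Gm = 3.261 × 10^11 m
rₐ = 4.009 Tm = 4.009 × 10^12 m
rₚvₚ = rₐvₐ  ⇒  vₚ/vₐ = rₐ/rₚ
vₚ/vₐ = (4.009 × 10^12) / (3.261 × 10^11) = 12.2938

Final answer: vₚ/vₐ = 12.29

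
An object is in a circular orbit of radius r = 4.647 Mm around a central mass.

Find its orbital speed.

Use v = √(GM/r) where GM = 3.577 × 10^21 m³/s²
r = 4.647 Mm = 4.647 × 10^6 m
GM = 3.577 × 10^21 m³/s²
GM/r = (3.577 × 10^21) / (4.647 × 10^6) = 7.69744 × 10^14 m²/s²
v = √(GM/r) = 2.77443 × 10^7 m/s ≈ 2.774 × 10^4 km/s

Final answer: 2.774 × 10^4 km/s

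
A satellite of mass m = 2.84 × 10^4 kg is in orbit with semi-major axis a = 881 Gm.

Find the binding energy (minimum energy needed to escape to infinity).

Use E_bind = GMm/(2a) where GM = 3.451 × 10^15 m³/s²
a = 881 Gm = 8.81 × 10^11 m
GM = 3.451 × 10^15 m³/s²
m = 2.84 × 10^4 kg
GMm = 3.451 × 10^15 × 28400 = 9.80084 × 10^19 m³·kg/s²
2a = 1.762 × 10^12 m
E_bind = GMm/(2a) = 5.56234 × 10^7 J ≈ 55.62 MJ

Final answer: 55.62 MJ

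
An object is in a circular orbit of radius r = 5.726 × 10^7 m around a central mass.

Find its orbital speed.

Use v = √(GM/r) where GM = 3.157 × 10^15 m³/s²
r = 5.726 × 10^7 m
GM = 3.157 × 10^15 m³/s²
GM/r = (3.157 × 10^15) / (5.726 × 10^7) = 5.51345 × 10^7 m²/s²
v = √(GM/r) = 7425.26 m/s ≈ 7.425 km/s

Final answer: 7.425 km/s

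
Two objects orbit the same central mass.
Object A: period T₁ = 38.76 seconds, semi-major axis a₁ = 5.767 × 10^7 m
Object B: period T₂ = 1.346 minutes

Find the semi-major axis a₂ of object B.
T₁ = 38.76 seconds
T₂ = 1.346 minutes = 80.76 s
a₁ = 5.767 × 10^7 m
Kepler's third law: (T₂/T₁)² = (a₂/a₁)³  ⇒  a₂ = a₁ (T₂/T₁)^(2/3)
T₂/T₁ = 2.08359
(T₂/T₁)^(2/3) = 1.63133
a₂ = 5.767 × 10^7 m × 1.63133 = 9.40788 × 10^7 m ≈ 9.408 × 10^7 m

Final answer: a₂ = 9.408 × 10^7 m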